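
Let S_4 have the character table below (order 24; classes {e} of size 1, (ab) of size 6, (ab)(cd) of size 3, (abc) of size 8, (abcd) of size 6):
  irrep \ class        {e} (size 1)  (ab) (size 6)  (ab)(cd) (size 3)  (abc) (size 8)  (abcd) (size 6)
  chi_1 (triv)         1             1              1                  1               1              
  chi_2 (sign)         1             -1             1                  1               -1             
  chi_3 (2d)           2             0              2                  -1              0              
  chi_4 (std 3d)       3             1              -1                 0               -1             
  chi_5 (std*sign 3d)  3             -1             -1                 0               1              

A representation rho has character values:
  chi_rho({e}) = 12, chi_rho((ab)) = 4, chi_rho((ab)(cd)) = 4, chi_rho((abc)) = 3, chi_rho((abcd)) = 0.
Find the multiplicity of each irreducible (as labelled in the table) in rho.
Multiplicities: chi_1: 3, chi_2: 1, chi_3: 1, chi_4: 2, chi_5: 0.

Why: Use <chi_rho, chi> = (1/|G|) sum_C |C| * chi_rho(C) * conj(chi(C)) with |G| = 24 for each irreducible chi in the table:
  <chi_rho, chi_1> = (1/24)[1*(12)*conj(1) + 6*(4)*conj(1) + 3*(4)*conj(1) + 8*(3)*conj(1) + 6*(0)*conj(1)]
      = (1/24)[(12) + (24) + (12) + (24) + (0)] = 72/24 = 3
  <chi_rho, chi_2> = (1/24)[1*(12)*conj(1) + 6*(4)*conj(-1) + 3*(4)*conj(1) + 8*(3)*conj(1) + 6*(0)*conj(-1)]
      = (1/24)[(12) + (-24) + (12) + (24) + (0)] = 24/24 = 1
  <chi_rho, chi_3> = (1/24)[1*(12)*conj(2) + 6*(4)*conj(0) + 3*(4)*conj(2) + 8*(3)*conj(-1) + 6*(0)*conj(0)]
      = (1/24)[(24) + (0) + (24) + (-24) + (0)] = 24/24 = 1
  <chi_rho, chi_4> = (1/24)[1*(12)*conj(3) + 6*(4)*conj(1) + 3*(4)*conj(-1) + 8*(3)*conj(0) + 6*(0)*conj(-1)]
      = (1/24)[(36) + (24) + (-12) + (0) + (0)] = 48/24 = 2
  <chi_rho, chi_5> = (1/24)[1*(12)*conj(3) + 6*(4)*conj(-1) + 3*(4)*conj(-1) + 8*(3)*conj(0) + 6*(0)*conj(1)]
      = (1/24)[(36) + (-24) + (-12) + (0) + (0)] = 0/24 = 0
Dimension check: dim(rho) = sum (mult * dim) = 3*1 + 1*1 + 1*2 + 2*3 + 0*3 = 12 = chi_rho(e) = 12.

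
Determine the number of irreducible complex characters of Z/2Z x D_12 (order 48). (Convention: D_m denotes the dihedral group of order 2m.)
18

Proof sketch: The number of irreducible complex representations of a finite group equals its number of conjugacy classes. For a direct product, #classes(G x H) = #classes(G) * #classes(H). Z/2Z has 2 classes (abelian), D_12 has 9 classes, so 2 * 9 = 18, so Z/2Z x D_12 (order 48) has exactly 18 irreducible complex representations.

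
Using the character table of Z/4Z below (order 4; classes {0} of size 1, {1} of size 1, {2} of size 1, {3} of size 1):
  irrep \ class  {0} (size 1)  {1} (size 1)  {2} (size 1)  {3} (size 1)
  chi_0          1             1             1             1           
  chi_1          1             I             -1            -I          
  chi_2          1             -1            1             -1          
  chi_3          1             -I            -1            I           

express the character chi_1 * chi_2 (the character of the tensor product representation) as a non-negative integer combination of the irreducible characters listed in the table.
chi_1 tensor chi_2 = chi_3 (all other irreducibles have multiplicity 0).

The character of a tensor product is the pointwise product (chi_1 * chi_2)(C) = chi_1(C) * chi_2(C):
  {0}: (1)*(1), {1}: (I)*(-1), {2}: (-1)*(1), {3}: (-I)*(-1)
so (chi_1 * chi_2) takes values
  {0} -> 1, {1} -> -I, {2} -> -1, {3} -> I.
Now take the inner product of this character with each irreducible chi from the table, <chi_1*chi_2, chi> = (1/4) sum_C |C| (chi_1*chi_2)(C) conj(chi(C)):
  <chi_1*chi_2, chi_0> = (1/4)[1*(1)*conj(1) + 1*(-I)*conj(1) + 1*(-1)*conj(1) + 1*(I)*conj(1)]
      = (1/4)[(1) + (-I) + (-1) + (I)] = 0/4 = 0
  <chi_1*chi_2, chi_1> = (1/4)[1*(1)*conj(1) + 1*(-I)*conj(I) + 1*(-1)*conj(-1) + 1*(I)*conj(-I)]
      = (1/4)[(1) + (-1) + (1) + (-1)] = 0/4 = 0
  <chi_1*chi_2, chi_2> = (1/4)[1*(1)*conj(1) + 1*(-I)*conj(-1) + 1*(-1)*conj(1) + 1*(I)*conj(-1)]
      = (1/4)[(1) + (I) + (-1) + (-I)] = 0/4 = 0
  <chi_1*chi_2, chi_3> = (1/4)[1*(1)*conj(1) + 1*(-I)*conj(-I) + 1*(-1)*conj(-1) + 1*(I)*conj(I)]
      = (1/4)[(1) + (1) + (1) + (1)] = 4/4 = 1
(Exp terms are combined using exp(i*s)*conj(exp(i*t)) = exp(i*(s-t)), and sums of them are collapsed using the identity that for every m > 1 the m distinct m-th roots of unity sum to 0, e.g. 1 + exp(2*I*pi/3) + exp(-2*I*pi/3) = 0.)
Hence the multiplicities are chi_3: 1. Dimension check: dim(chi_1)*dim(chi_2) = 1*1 = 1 and sum (mult * dim) = 1*1 = 1.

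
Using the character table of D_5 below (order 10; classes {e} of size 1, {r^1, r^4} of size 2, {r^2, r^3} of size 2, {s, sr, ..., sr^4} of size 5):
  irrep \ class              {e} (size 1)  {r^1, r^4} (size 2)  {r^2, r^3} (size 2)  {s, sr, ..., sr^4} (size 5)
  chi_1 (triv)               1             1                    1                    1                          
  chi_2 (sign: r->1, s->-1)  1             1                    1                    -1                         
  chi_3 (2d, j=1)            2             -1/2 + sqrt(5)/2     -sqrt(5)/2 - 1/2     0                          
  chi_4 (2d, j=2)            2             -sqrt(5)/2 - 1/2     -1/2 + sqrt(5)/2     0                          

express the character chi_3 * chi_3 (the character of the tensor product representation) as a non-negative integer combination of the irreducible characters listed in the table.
chi_3 tensor chi_3 = chi_1 + chi_2 + chi_4 (all other irreducibles have multiplicity 0).

Details: The character of a tensor product is the pointwise product (chi_3 * chi_3)(C) = chi_3(C) * chi_3(C):
  {e}: (2)*(2), {r^1, r^4}: (-1/2 + sqrt(5)/2)*(-1/2 + sqrt(5)/2), {r^2, r^3}: (-sqrt(5)/2 - 1/2)*(-sqrt(5)/2 - 1/2), {s, sr, ..., sr^4}: (0)*(0)
so (chi_3 * chi_3) takes values
  {e} -> 4, {r^1, r^4} -> 3/2 - sqrt(5)/2, {r^2, r^3} -> sqrt(5)/2 + 3/2, {s, sr, ..., sr^4} -> 0.
Now take the inner product of this character with each irreducible chi from the table, <chi_3*chi_3, chi> = (1/10) sum_C |C| (chi_3*chi_3)(C) conj(chi(C)):
  <chi_3*chi_3, chi_1> = (1/10)[1*(4)*conj(1) + 2*(3/2 - sqrt(5)/2)*conj(1) + 2*(sqrt(5)/2 + 3/2)*conj(1) + 5*(0)*conj(1)]
      = (1/10)[(4) + (3 - sqrt(5)) + (sqrt(5) + 3) + (0)] = 10/10 = 1
  <chi_3*chi_3, chi_2> = (1/10)[1*(4)*conj(1) + 2*(3/2 - sqrt(5)/2)*conj(1) + 2*(sqrt(5)/2 + 3/2)*conj(1) + 5*(0)*conj(-1)]
      = (1/10)[(4) + (3 - sqrt(5)) + (sqrt(5) + 3) + (0)] = 10/10 = 1
  <chi_3*chi_3, chi_3> = (1/10)[1*(4)*conj(2) + 2*(3/2 - sqrt(5)/2)*conj(-1/2 + sqrt(5)/2) + 2*(sqrt(5)/2 + 3/2)*conj(-sqrt(5)/2 - 1/2) + 5*(0)*conj(0)]
      = (1/10)[(8) + (-4 + 2*sqrt(5)) + (-2*sqrt(5) - 4) + (0)] = 0/10 = 0
  <chi_3*chi_3, chi_4> = (1/10)[1*(4)*conj(2) + 2*(3/2 - sqrt(5)/2)*conj(-sqrt(5)/2 - 1/2) + 2*(sqrt(5)/2 + 3/2)*conj(-1/2 + sqrt(5)/2) + 5*(0)*conj(0)]
      = (1/10)[(8) + (1 - sqrt(5)) + (1 + sqrt(5)) + (0)] = 10/10 = 1
Hence the multiplicities are chi_1: 1, chi_2: 1, chi_4: 1. Dimension check: dim(chi_3)*dim(chi_3) = 2*2 = 4 and sum (mult * dim) = 1*1 + 1*1 + 1*2 = 4.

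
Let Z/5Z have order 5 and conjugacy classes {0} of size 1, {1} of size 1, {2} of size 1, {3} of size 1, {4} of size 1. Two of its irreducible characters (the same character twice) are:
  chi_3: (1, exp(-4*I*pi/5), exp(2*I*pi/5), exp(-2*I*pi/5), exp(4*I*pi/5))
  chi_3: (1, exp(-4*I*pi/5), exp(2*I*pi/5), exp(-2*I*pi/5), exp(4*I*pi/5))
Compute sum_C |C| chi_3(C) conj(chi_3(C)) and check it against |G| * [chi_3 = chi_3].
Sum = 5 = |G| = 5; so <chi_3, chi_3> = 1 (norm-1 confirms irreducibility).

Derivation: Compute term by term over conjugacy classes (|C| * chi_3(C) * conj(chi_3(C))):
  1*(1)*conj(1) + 1*(exp(-4*I*pi/5))*conj(exp(-4*I*pi/5)) + 1*(exp(2*I*pi/5))*conj(exp(2*I*pi/5)) + 1*(exp(-2*I*pi/5))*conj(exp(-2*I*pi/5)) + 1*(exp(4*I*pi/5))*conj(exp(4*I*pi/5))
  = (1) + (1) + (1) + (1) + (1)
  = 5.
(Exp terms are combined using exp(i*s)*conj(exp(i*t)) = exp(i*(s-t)), and sums of them are collapsed using the identity that for every m > 1 the m distinct m-th roots of unity sum to 0, e.g. 1 + exp(2*I*pi/3) + exp(-2*I*pi/3) = 0.)
Dividing by |G| = 5 gives 5/5 = 1, matching the row-orthogonality relation <chi_3, chi_3> = [chi_3 = chi_3].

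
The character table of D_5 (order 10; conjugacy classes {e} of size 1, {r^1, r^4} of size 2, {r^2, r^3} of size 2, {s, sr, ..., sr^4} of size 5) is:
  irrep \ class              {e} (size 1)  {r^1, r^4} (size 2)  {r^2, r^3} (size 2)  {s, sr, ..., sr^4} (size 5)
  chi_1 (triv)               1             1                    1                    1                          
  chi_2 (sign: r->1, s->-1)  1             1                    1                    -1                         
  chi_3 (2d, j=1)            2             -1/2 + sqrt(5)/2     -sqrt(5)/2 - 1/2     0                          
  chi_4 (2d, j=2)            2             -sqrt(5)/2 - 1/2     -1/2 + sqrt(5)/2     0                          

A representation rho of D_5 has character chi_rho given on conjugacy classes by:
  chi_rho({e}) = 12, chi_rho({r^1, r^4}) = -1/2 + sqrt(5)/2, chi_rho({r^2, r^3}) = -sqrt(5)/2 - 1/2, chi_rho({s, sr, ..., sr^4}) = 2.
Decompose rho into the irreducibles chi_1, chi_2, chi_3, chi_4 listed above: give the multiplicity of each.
Multiplicities: chi_1: 2, chi_2: 0, chi_3: 3, chi_4: 2.

Explanation: Use <chi_rho, chi> = (1/|G|) sum_C |C| * chi_rho(C) * conj(chi(C)) with |G| = 10 for each irreducible chi in the table:
  <chi_rho, chi_1> = (1/10)[1*(12)*conj(1) + 2*(-1/2 + sqrt(5)/2)*conj(1) + 2*(-sqrt(5)/2 - 1/2)*conj(1) + 5*(2)*conj(1)]
      = (1/10)[(12) + (-1 + sqrt(5)) + (-sqrt(5) - 1) + (10)] = 20/10 = 2
  <chi_rho, chi_2> = (1/10)[1*(12)*conj(1) + 2*(-1/2 + sqrt(5)/2)*conj(1) + 2*(-sqrt(5)/2 - 1/2)*conj(1) + 5*(2)*conj(-1)]
      = (1/10)[(12) + (-1 + sqrt(5)) + (-sqrt(5) - 1) + (-10)] = 0/10 = 0
  <chi_rho, chi_3> = (1/10)[1*(12)*conj(2) + 2*(-1/2 + sqrt(5)/2)*conj(-1/2 + sqrt(5)/2) + 2*(-sqrt(5)/2 - 1/2)*conj(-sqrt(5)/2 - 1/2) + 5*(2)*conj(0)]
      = (1/10)[(24) + (3 - sqrt(5)) + (sqrt(5) + 3) + (0)] = 30/10 = 3
  <chi_rho, chi_4> = (1/10)[1*(12)*conj(2) + 2*(-1/2 + sqrt(5)/2)*conj(-sqrt(5)/2 - 1/2) + 2*(-sqrt(5)/2 - 1/2)*conj(-1/2 + sqrt(5)/2) + 5*(2)*conj(0)]
      = (1/10)[(24) + (-2) + (-2) + (0)] = 20/10 = 2
Dimension check: dim(rho) = sum (mult * dim) = 2*1 + 0*1 + 3*2 + 2*2 = 12 = chi_rho(e) = 12.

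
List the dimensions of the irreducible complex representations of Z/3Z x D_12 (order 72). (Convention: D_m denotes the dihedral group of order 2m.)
Dimensions: 1, 1, 1, 1, 1, 1, 1, 1, 1, 1, 1, 1, 2, 2, 2, 2, 2, 2, 2, 2, 2, 2, 2, 2, 2, 2, 2

Proof sketch: There are 27 irreducibles (= number of conjugacy classes). Their dimensions d_i satisfy sum d_i^2 = |G| = 72: 1 + 1 + 1 + 1 + 1 + 1 + 1 + 1 + 1 + 1 + 1 + 1 + 4 + 4 + 4 + 4 + 4 + 4 + 4 + 4 + 4 + 4 + 4 + 4 + 4 + 4 + 4 = 72. (For the product with Z/3Z: each of the 3 1-dim characters of Z/3Z tensors with each irrep of D_12, giving 3 copies of each D_12-dimension.)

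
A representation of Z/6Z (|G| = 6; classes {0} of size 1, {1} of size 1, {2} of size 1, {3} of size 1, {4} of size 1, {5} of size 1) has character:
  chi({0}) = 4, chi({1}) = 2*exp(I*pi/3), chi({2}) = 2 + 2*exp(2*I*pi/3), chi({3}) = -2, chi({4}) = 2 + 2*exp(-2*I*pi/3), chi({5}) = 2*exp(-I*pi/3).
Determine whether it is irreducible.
Not irreducible (reducible): <chi, chi> = 6 > 1.

Proof sketch: <chi, chi> = (1/|G|) sum_C |C| * |chi(C)|^2 = (1/6)[1*|4|^2 + 1*|2*exp(I*pi/3)|^2 + 1*|2 + 2*exp(2*I*pi/3)|^2 + 1*|-2|^2 + 1*|2 + 2*exp(-2*I*pi/3)|^2 + 1*|2*exp(-I*pi/3)|^2]
  = (1/6)[(16) + (4) + (4) + (4) + (4) + (4)] = 36/6 = 6.
(Exp terms are combined using exp(i*s)*conj(exp(i*t)) = exp(i*(s-t)), and sums of them are collapsed using the identity that for every m > 1 the m distinct m-th roots of unity sum to 0, e.g. 1 + exp(2*I*pi/3) + exp(-2*I*pi/3) = 0.)
A character is irreducible iff <chi, chi> = 1, so this representation is reducible.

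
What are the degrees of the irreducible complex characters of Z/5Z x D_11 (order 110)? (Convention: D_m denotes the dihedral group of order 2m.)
Dimensions: 1, 1, 1, 1, 1, 1, 1, 1, 1, 1, 2, 2, 2, 2, 2, 2, 2, 2, 2, 2, 2, 2, 2, 2, 2, 2, 2, 2, 2, 2, 2, 2, 2, 2, 2

Details: There are 35 irreducibles (= number of conjugacy classes). Their dimensions d_i satisfy sum d_i^2 = |G| = 110: 1 + 1 + 1 + 1 + 1 + 1 + 1 + 1 + 1 + 1 + 4 + 4 + 4 + 4 + 4 + 4 + 4 + 4 + 4 + 4 + 4 + 4 + 4 + 4 + 4 + 4 + 4 + 4 + 4 + 4 + 4 + 4 + 4 + 4 + 4 = 110. (For the product with Z/5Z: each of the 5 1-dim characters of Z/5Z tensors with each irrep of D_11, giving 5 copies of each D_11-dimension.)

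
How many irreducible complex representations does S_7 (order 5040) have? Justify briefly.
15

Working: The number of irreducible complex representations of a finite group equals its number of conjugacy classes. Conjugacy classes in S_7 correspond to cycle types, i.e. partitions of 7; there are p(7) = 15 of them, so S_7 (order 5040) has exactly 15 irreducible complex representations.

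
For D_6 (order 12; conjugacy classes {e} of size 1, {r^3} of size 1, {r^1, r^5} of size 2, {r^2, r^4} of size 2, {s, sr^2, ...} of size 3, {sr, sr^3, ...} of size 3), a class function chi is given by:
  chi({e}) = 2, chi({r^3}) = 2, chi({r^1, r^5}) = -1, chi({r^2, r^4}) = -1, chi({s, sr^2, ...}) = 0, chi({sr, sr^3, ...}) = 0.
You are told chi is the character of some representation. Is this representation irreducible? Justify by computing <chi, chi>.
Irreducible: <chi, chi> = 1.

Explanation: <chi, chi> = (1/|G|) sum_C |C| * |chi(C)|^2 = (1/12)[1*|2|^2 + 1*|2|^2 + 2*|-1|^2 + 2*|-1|^2 + 3*|0|^2 + 3*|0|^2]
  = (1/12)[(4) + (4) + (2) + (2) + (0) + (0)] = 12/12 = 1.
A character is irreducible iff <chi, chi> = 1, so this representation is irreducible.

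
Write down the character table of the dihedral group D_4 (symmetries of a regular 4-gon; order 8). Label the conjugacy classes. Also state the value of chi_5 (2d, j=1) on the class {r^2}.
Conjugacy classes: {e} of size 1, {r^2} of size 1, {r^1, r^3} of size 2, {s, sr^2, ...} of size 2, {sr, sr^3, ...} of size 2.
Character table:
  irrep \ class              {e} (size 1)  {r^2} (size 1)  {r^1, r^3} (size 2)  {s, sr^2, ...} (size 2)  {sr, sr^3, ...} (size 2)
  chi_1 (triv)               1             1               1                    1                        1                       
  chi_2 (sign: r->1, s->-1)  1             1               1                    -1                       -1                      
  chi_3 (r->-1, s->1)        1             1               -1                   1                        -1                      
  chi_4 (r->-1, s->-1)       1             1               -1                   -1                       1                       
  chi_5 (2d, j=1)            2             -2              0                    0                        0                       

Spot check: chi_5 (2d, j=1) on {r^2} = -2.

Argument: D_4 has order 2*4 = 8 with 5 conjugacy classes, hence 5 irreducibles. Sum of squared dims 1 + 1 + 1 + 1 + 4 = 8 = |G|. Linear characters come from the abelianisation; the 2-dimensional irreps have character r^k -> 2*cos(2*pi*j*k/4), reflections -> 0.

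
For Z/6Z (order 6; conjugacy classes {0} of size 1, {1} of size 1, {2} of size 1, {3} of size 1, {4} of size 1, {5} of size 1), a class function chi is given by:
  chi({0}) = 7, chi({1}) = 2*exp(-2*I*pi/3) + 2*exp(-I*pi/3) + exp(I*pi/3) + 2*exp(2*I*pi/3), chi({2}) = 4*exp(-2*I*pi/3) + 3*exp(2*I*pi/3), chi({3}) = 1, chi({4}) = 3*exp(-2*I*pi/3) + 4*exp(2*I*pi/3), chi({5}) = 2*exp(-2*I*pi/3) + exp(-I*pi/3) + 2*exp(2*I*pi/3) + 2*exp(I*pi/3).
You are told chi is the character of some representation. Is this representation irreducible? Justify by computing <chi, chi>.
Not irreducible (reducible): <chi, chi> = 13 > 1.

Reasoning: <chi, chi> = (1/|G|) sum_C |C| * |chi(C)|^2 = (1/6)[1*|7|^2 + 1*|2*exp(-2*I*pi/3) + 2*exp(-I*pi/3) + exp(I*pi/3) + 2*exp(2*I*pi/3)|^2 + 1*|4*exp(-2*I*pi/3) + 3*exp(2*I*pi/3)|^2 + 1*|1|^2 + 1*|3*exp(-2*I*pi/3) + 4*exp(2*I*pi/3)|^2 + 1*|2*exp(-2*I*pi/3) + exp(-I*pi/3) + 2*exp(2*I*pi/3) + 2*exp(I*pi/3)|^2]
  = (1/6)[(49) + (1) + (13) + (1) + (13) + (1)] = 78/6 = 13.
(Exp terms are combined using exp(i*s)*conj(exp(i*t)) = exp(i*(s-t)), and sums of them are collapsed using the identity that for every m > 1 the m distinct m-th roots of unity sum to 0, e.g. 1 + exp(2*I*pi/3) + exp(-2*I*pi/3) = 0.)
A character is irreducible iff <chi, chi> = 1, so this representation is reducible.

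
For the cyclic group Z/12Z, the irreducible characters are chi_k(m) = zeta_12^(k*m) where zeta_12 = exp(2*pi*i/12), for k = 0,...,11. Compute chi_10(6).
chi_10(6) = zeta_12^60 = 1

Argument: chi_10(6) = zeta_12^(10*6) = zeta_12^60. Since zeta_12^12 = 1, this equals zeta_12^0 = exp(2*pi*i*0/12) = 1.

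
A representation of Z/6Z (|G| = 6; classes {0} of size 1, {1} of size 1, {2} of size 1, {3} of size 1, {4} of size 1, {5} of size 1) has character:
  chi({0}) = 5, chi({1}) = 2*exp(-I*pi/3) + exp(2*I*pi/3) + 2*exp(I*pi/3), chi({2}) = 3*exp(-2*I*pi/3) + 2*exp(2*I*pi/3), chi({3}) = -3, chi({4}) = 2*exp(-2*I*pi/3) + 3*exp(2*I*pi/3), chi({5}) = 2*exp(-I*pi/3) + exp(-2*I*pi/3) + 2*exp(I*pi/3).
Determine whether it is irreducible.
Not irreducible (reducible): <chi, chi> = 9 > 1.

Justification: <chi, chi> = (1/|G|) sum_C |C| * |chi(C)|^2 = (1/6)[1*|5|^2 + 1*|2*exp(-I*pi/3) + exp(2*I*pi/3) + 2*exp(I*pi/3)|^2 + 1*|3*exp(-2*I*pi/3) + 2*exp(2*I*pi/3)|^2 + 1*|-3|^2 + 1*|2*exp(-2*I*pi/3) + 3*exp(2*I*pi/3)|^2 + 1*|2*exp(-I*pi/3) + exp(-2*I*pi/3) + 2*exp(I*pi/3)|^2]
  = (1/6)[(25) + (3) + (7) + (9) + (7) + (3)] = 54/6 = 9.
(Exp terms are combined using exp(i*s)*conj(exp(i*t)) = exp(i*(s-t)), and sums of them are collapsed using the identity that for every m > 1 the m distinct m-th roots of unity sum to 0, e.g. 1 + exp(2*I*pi/3) + exp(-2*I*pi/3) = 0.)
A character is irreducible iff <chi, chi> = 1, so this representation is reducible.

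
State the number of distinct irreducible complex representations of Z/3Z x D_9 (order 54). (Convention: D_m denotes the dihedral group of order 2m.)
18

Argument: The number of irreducible complex representations of a finite group equals its number of conjugacy classes. For a direct product, #classes(G x H) = #classes(G) * #classes(H). Z/3Z has 3 classes (abelian), D_9 has 6 classes, so 3 * 6 = 18, so Z/3Z x D_9 (order 54) has exactly 18 irreducible complex representations.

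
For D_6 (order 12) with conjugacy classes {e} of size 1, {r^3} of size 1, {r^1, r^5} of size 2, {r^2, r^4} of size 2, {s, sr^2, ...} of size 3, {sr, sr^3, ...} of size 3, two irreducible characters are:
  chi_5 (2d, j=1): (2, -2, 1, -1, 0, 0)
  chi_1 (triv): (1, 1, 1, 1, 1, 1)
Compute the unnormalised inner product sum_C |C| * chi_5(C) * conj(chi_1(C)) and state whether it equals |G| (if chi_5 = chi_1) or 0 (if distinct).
Sum = 0; so <chi_5, chi_1> = 0 (distinct irreducibles are orthogonal).

Derivation: Compute term by term over conjugacy classes (|C| * chi_5(C) * conj(chi_1(C))):
  1*(2)*conj(1) + 1*(-2)*conj(1) + 2*(1)*conj(1) + 2*(-1)*conj(1) + 3*(0)*conj(1) + 3*(0)*conj(1)
  = (2) + (-2) + (2) + (-2) + (0) + (0)
  = 0.
Dividing by |G| = 12 gives 0/12 = 0, matching the row-orthogonality relation <chi_5, chi_1> = [chi_5 = chi_1].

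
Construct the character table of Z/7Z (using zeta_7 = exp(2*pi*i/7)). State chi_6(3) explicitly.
Character table of Z/7Z (irreps indexed chi_0,...,chi_6 with chi_k(m) = zeta_7^(k*m), zeta_7 = exp(2*pi*i/7)):
  irrep \ class  {0} (size 1)  {1} (size 1)    {2} (size 1)    {3} (size 1)    {4} (size 1)    {5} (size 1)    {6} (size 1)  
  chi_0          1             1               1               1               1               1               1             
  chi_1          1             exp(2*I*pi/7)   exp(4*I*pi/7)   exp(6*I*pi/7)   exp(-6*I*pi/7)  exp(-4*I*pi/7)  exp(-2*I*pi/7)
  chi_2          1             exp(4*I*pi/7)   exp(-6*I*pi/7)  exp(-2*I*pi/7)  exp(2*I*pi/7)   exp(6*I*pi/7)   exp(-4*I*pi/7)
  chi_3          1             exp(6*I*pi/7)   exp(-2*I*pi/7)  exp(4*I*pi/7)   exp(-4*I*pi/7)  exp(2*I*pi/7)   exp(-6*I*pi/7)
  chi_4          1             exp(-6*I*pi/7)  exp(2*I*pi/7)   exp(-4*I*pi/7)  exp(4*I*pi/7)   exp(-2*I*pi/7)  exp(6*I*pi/7) 
  chi_5          1             exp(-4*I*pi/7)  exp(6*I*pi/7)   exp(2*I*pi/7)   exp(-2*I*pi/7)  exp(-6*I*pi/7)  exp(4*I*pi/7) 
  chi_6          1             exp(-2*I*pi/7)  exp(-4*I*pi/7)  exp(-6*I*pi/7)  exp(6*I*pi/7)   exp(4*I*pi/7)   exp(2*I*pi/7) 

Spot check: chi_6(3) = zeta_7^(6*3) = zeta_7^18 = exp(-6*I*pi/7).

Solution. Z/7Z is abelian, so all 7 irreducible complex representations are 1-dimensional. They are given by chi_k(m) = zeta_7^(k*m) for k = 0,...,6. Row orthogonality: sum_m chi_k(m) conj(chi_l(m)) = 7 * [k = l].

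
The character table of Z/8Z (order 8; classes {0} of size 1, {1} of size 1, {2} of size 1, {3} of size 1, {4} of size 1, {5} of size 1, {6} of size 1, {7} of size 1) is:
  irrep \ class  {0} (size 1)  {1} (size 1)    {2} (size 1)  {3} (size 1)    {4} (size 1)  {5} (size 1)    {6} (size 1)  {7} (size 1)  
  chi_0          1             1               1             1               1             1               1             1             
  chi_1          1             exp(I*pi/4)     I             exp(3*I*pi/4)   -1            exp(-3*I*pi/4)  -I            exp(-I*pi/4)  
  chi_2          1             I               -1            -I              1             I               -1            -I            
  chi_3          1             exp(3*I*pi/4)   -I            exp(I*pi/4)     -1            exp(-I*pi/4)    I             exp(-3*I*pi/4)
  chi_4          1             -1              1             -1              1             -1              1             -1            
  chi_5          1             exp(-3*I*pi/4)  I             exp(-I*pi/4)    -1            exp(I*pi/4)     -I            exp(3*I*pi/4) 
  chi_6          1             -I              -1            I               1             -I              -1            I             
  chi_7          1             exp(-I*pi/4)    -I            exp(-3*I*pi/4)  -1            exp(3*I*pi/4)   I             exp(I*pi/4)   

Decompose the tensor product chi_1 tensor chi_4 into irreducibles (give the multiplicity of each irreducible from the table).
chi_1 tensor chi_4 = chi_5 (all other irreducibles have multiplicity 0).

Argument: The character of a tensor product is the pointwise product (chi_1 * chi_4)(C) = chi_1(C) * chi_4(C):
  {0}: (1)*(1), {1}: (exp(I*pi/4))*(-1), {2}: (I)*(1), {3}: (exp(3*I*pi/4))*(-1), {4}: (-1)*(1), {5}: (exp(-3*I*pi/4))*(-1), {6}: (-I)*(1), {7}: (exp(-I*pi/4))*(-1)
so (chi_1 * chi_4) takes values
  {0} -> 1, {1} -> -exp(I*pi/4), {2} -> I, {3} -> -exp(3*I*pi/4), {4} -> -1, {5} -> -exp(-3*I*pi/4), {6} -> -I, {7} -> -exp(-I*pi/4).
Now take the inner product of this character with each irreducible chi from the table, <chi_1*chi_4, chi> = (1/8) sum_C |C| (chi_1*chi_4)(C) conj(chi(C)):
  <chi_1*chi_4, chi_0> = (1/8)[1*(1)*conj(1) + 1*(-exp(I*pi/4))*conj(1) + 1*(I)*conj(1) + 1*(-exp(3*I*pi/4))*conj(1) + 1*(-1)*conj(1) + 1*(-exp(-3*I*pi/4))*conj(1) + 1*(-I)*conj(1) + 1*(-exp(-I*pi/4))*conj(1)]
      = (1/8)[(1) + (-exp(I*pi/4)) + (I) + (-exp(3*I*pi/4)) + (-1) + (-exp(-3*I*pi/4)) + (-I) + (-exp(-I*pi/4))] = 0/8 = 0
  <chi_1*chi_4, chi_1> = (1/8)[1*(1)*conj(1) + 1*(-exp(I*pi/4))*conj(exp(I*pi/4)) + 1*(I)*conj(I) + 1*(-exp(3*I*pi/4))*conj(exp(3*I*pi/4)) + 1*(-1)*conj(-1) + 1*(-exp(-3*I*pi/4))*conj(exp(-3*I*pi/4)) + 1*(-I)*conj(-I) + 1*(-exp(-I*pi/4))*conj(exp(-I*pi/4))]
      = (1/8)[(1) + (-1) + (1) + (-1) + (1) + (-1) + (1) + (-1)] = 0/8 = 0
  <chi_1*chi_4, chi_2> = (1/8)[1*(1)*conj(1) + 1*(-exp(I*pi/4))*conj(I) + 1*(I)*conj(-1) + 1*(-exp(3*I*pi/4))*conj(-I) + 1*(-1)*conj(1) + 1*(-exp(-3*I*pi/4))*conj(I) + 1*(-I)*conj(-1) + 1*(-exp(-I*pi/4))*conj(-I)]
      = (1/8)[(1) + (exp(3*I*pi/4)) + (-I) + (-exp(-3*I*pi/4)) + (-1) + (exp(-I*pi/4)) + (I) + (-exp(I*pi/4))] = 0/8 = 0
  <chi_1*chi_4, chi_3> = (1/8)[1*(1)*conj(1) + 1*(-exp(I*pi/4))*conj(exp(3*I*pi/4)) + 1*(I)*conj(-I) + 1*(-exp(3*I*pi/4))*conj(exp(I*pi/4)) + 1*(-1)*conj(-1) + 1*(-exp(-3*I*pi/4))*conj(exp(-I*pi/4)) + 1*(-I)*conj(I) + 1*(-exp(-I*pi/4))*conj(exp(-3*I*pi/4))]
      = (1/8)[(1) + (I) + (-1) + (-I) + (1) + (I) + (-1) + (-I)] = 0/8 = 0
  <chi_1*chi_4, chi_4> = (1/8)[1*(1)*conj(1) + 1*(-exp(I*pi/4))*conj(-1) + 1*(I)*conj(1) + 1*(-exp(3*I*pi/4))*conj(-1) + 1*(-1)*conj(1) + 1*(-exp(-3*I*pi/4))*conj(-1) + 1*(-I)*conj(1) + 1*(-exp(-I*pi/4))*conj(-1)]
      = (1/8)[(1) + (exp(I*pi/4)) + (I) + (exp(3*I*pi/4)) + (-1) + (exp(-3*I*pi/4)) + (-I) + (exp(-I*pi/4))] = 0/8 = 0
  <chi_1*chi_4, chi_5> = (1/8)[1*(1)*conj(1) + 1*(-exp(I*pi/4))*conj(exp(-3*I*pi/4)) + 1*(I)*conj(I) + 1*(-exp(3*I*pi/4))*conj(exp(-I*pi/4)) + 1*(-1)*conj(-1) + 1*(-exp(-3*I*pi/4))*conj(exp(I*pi/4)) + 1*(-I)*conj(-I) + 1*(-exp(-I*pi/4))*conj(exp(3*I*pi/4))]
      = (1/8)[(1) + (1) + (1) + (1) + (1) + (1) + (1) + (1)] = 8/8 = 1
  <chi_1*chi_4, chi_6> = (1/8)[1*(1)*conj(1) + 1*(-exp(I*pi/4))*conj(-I) + 1*(I)*conj(-1) + 1*(-exp(3*I*pi/4))*conj(I) + 1*(-1)*conj(1) + 1*(-exp(-3*I*pi/4))*conj(-I) + 1*(-I)*conj(-1) + 1*(-exp(-I*pi/4))*conj(I)]
      = (1/8)[(1) + (-exp(3*I*pi/4)) + (-I) + (exp(-3*I*pi/4)) + (-1) + (-exp(-I*pi/4)) + (I) + (exp(I*pi/4))] = 0/8 = 0
  <chi_1*chi_4, chi_7> = (1/8)[1*(1)*conj(1) + 1*(-exp(I*pi/4))*conj(exp(-I*pi/4)) + 1*(I)*conj(-I) + 1*(-exp(3*I*pi/4))*conj(exp(-3*I*pi/4)) + 1*(-1)*conj(-1) + 1*(-exp(-3*I*pi/4))*conj(exp(3*I*pi/4)) + 1*(-I)*conj(I) + 1*(-exp(-I*pi/4))*conj(exp(I*pi/4))]
      = (1/8)[(1) + (-I) + (-1) + (I) + (1) + (-I) + (-1) + (I)] = 0/8 = 0
(Exp terms are combined using exp(i*s)*conj(exp(i*t)) = exp(i*(s-t)), and sums of them are collapsed using the identity that for every m > 1 the m distinct m-th roots of unity sum to 0, e.g. 1 + exp(2*I*pi/3) + exp(-2*I*pi/3) = 0.)
Hence the multiplicities are chi_5: 1. Dimension check: dim(chi_1)*dim(chi_4) = 1*1 = 1 and sum (mult * dim) = 1*1 = 1.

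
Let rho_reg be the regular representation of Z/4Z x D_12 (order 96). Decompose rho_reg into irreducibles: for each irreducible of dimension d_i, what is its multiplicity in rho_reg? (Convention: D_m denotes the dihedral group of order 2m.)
Each irreducible V_i of dimension d_i appears with multiplicity d_i, i.e. rho_reg = (direct sum over all irreducibles V_i) d_i V_i. The irreducible dimensions for Z/4Z x D_12 are 1, 1, 1, 1, 1, 1, 1, 1, 1, 1, 1, 1, 1, 1, 1, 1, 2, 2, 2, 2, 2, 2, 2, 2, 2, 2, 2, 2, 2, 2, 2, 2, 2, 2, 2, 2: 16 irreducibles of dimension 1, each with multiplicity 1; 20 irreducibles of dimension 2, each with multiplicity 2. Total dimension 16*1*1 + 20*2*2 = 96 = |G|.

Details: General theorem: in the regular representation of a finite group G, each irreducible appears with multiplicity equal to its dimension. Check: dim(rho_reg) = sum d_i^2 = 1 + 1 + 1 + 1 + 1 + 1 + 1 + 1 + 1 + 1 + 1 + 1 + 1 + 1 + 1 + 1 + 4 + 4 + 4 + 4 + 4 + 4 + 4 + 4 + 4 + 4 + 4 + 4 + 4 + 4 + 4 + 4 + 4 + 4 + 4 + 4 = 96 = |G|.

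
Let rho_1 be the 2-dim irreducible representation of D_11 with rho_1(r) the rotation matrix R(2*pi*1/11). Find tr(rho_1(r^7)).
chi_{rho_1}(r^7) = 2*cos(2*pi*1*7/11) = -2*cos(3*pi/11)

Justification: rho_1(r^7) is rotation by angle 2*pi*1*7/11, whose trace is 2*cos(2*pi*1*7/11) = -2*cos(3*pi/11).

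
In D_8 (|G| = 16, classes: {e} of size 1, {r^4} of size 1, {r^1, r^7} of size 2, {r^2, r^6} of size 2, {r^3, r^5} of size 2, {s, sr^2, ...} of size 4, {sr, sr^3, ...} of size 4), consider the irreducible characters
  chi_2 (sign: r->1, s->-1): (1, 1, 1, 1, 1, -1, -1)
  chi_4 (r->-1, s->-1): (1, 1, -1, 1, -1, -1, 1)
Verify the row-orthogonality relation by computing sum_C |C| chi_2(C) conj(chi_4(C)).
Sum = 0; so <chi_2, chi_4> = 0 (distinct irreducibles are orthogonal).

Solution. Compute term by term over conjugacy classes (|C| * chi_2(C) * conj(chi_4(C))):
  1*(1)*conj(1) + 1*(1)*conj(1) + 2*(1)*conj(-1) + 2*(1)*conj(1) + 2*(1)*conj(-1) + 4*(-1)*conj(-1) + 4*(-1)*conj(1)
  = (1) + (1) + (-2) + (2) + (-2) + (4) + (-4)
  = 0.
Dividing by |G| = 16 gives 0/16 = 0, matching the row-orthogonality relation <chi_2, chi_4> = [chi_2 = chi_4].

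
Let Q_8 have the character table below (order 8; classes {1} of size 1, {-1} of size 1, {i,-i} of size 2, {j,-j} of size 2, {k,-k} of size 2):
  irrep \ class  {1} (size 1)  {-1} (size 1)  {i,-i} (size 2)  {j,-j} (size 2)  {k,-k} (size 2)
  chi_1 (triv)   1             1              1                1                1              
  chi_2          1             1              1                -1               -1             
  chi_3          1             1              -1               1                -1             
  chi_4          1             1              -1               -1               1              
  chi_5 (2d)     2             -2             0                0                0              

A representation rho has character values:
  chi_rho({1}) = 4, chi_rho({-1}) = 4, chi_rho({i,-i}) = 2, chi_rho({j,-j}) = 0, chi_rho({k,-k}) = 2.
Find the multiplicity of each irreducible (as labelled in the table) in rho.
Multiplicities: chi_1: 2, chi_2: 1, chi_3: 0, chi_4: 1, chi_5: 0.

Solution. Use <chi_rho, chi> = (1/|G|) sum_C |C| * chi_rho(C) * conj(chi(C)) with |G| = 8 for each irreducible chi in the table:
  <chi_rho, chi_1> = (1/8)[1*(4)*conj(1) + 1*(4)*conj(1) + 2*(2)*conj(1) + 2*(0)*conj(1) + 2*(2)*conj(1)]
      = (1/8)[(4) + (4) + (4) + (0) + (4)] = 16/8 = 2
  <chi_rho, chi_2> = (1/8)[1*(4)*conj(1) + 1*(4)*conj(1) + 2*(2)*conj(1) + 2*(0)*conj(-1) + 2*(2)*conj(-1)]
      = (1/8)[(4) + (4) + (4) + (0) + (-4)] = 8/8 = 1
  <chi_rho, chi_3> = (1/8)[1*(4)*conj(1) + 1*(4)*conj(1) + 2*(2)*conj(-1) + 2*(0)*conj(1) + 2*(2)*conj(-1)]
      = (1/8)[(4) + (4) + (-4) + (0) + (-4)] = 0/8 = 0
  <chi_rho, chi_4> = (1/8)[1*(4)*conj(1) + 1*(4)*conj(1) + 2*(2)*conj(-1) + 2*(0)*conj(-1) + 2*(2)*conj(1)]
      = (1/8)[(4) + (4) + (-4) + (0) + (4)] = 8/8 = 1
  <chi_rho, chi_5> = (1/8)[1*(4)*conj(2) + 1*(4)*conj(-2) + 2*(2)*conj(0) + 2*(0)*conj(0) + 2*(2)*conj(0)]
      = (1/8)[(8) + (-8) + (0) + (0) + (0)] = 0/8 = 0
Dimension check: dim(rho) = sum (mult * dim) = 2*1 + 1*1 + 0*1 + 1*1 + 0*2 = 4 = chi_rho(e) = 4.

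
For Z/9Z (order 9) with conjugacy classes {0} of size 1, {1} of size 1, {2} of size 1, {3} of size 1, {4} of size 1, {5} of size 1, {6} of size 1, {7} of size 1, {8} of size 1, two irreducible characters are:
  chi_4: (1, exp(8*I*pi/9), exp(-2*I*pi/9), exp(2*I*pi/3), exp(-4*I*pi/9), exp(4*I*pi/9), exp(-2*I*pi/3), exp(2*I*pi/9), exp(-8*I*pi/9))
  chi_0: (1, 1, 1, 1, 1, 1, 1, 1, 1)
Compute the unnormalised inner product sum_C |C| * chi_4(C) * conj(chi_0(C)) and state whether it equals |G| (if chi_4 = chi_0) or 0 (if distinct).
Sum = 0; so <chi_4, chi_0> = 0 (distinct irreducibles are orthogonal).

Compute term by term over conjugacy classes (|C| * chi_4(C) * conj(chi_0(C))):
  1*(1)*conj(1) + 1*(exp(8*I*pi/9))*conj(1) + 1*(exp(-2*I*pi/9))*conj(1) + 1*(exp(2*I*pi/3))*conj(1) + 1*(exp(-4*I*pi/9))*conj(1) + 1*(exp(4*I*pi/9))*conj(1) + 1*(exp(-2*I*pi/3))*conj(1) + 1*(exp(2*I*pi/9))*conj(1) + 1*(exp(-8*I*pi/9))*conj(1)
  = (1) + (exp(8*I*pi/9)) + (exp(-2*I*pi/9)) + (exp(2*I*pi/3)) + (exp(-4*I*pi/9)) + (exp(4*I*pi/9)) + (exp(-2*I*pi/3)) + (exp(2*I*pi/9)) + (exp(-8*I*pi/9))
  = 0.
(Exp terms are combined using exp(i*s)*conj(exp(i*t)) = exp(i*(s-t)), and sums of them are collapsed using the identity that for every m > 1 the m distinct m-th roots of unity sum to 0, e.g. 1 + exp(2*I*pi/3) + exp(-2*I*pi/3) = 0.)
Dividing by |G| = 9 gives 0/9 = 0, matching the row-orthogonality relation <chi_4, chi_0> = [chi_4 = chi_0].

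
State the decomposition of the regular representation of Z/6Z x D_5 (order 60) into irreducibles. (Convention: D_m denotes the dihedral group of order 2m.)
Each irreducible V_i of dimension d_i appears with multiplicity d_i, i.e. rho_reg = (direct sum over all irreducibles V_i) d_i V_i. The irreducible dimensions for Z/6Z x D_5 are 1, 1, 1, 1, 1, 1, 1, 1, 1, 1, 1, 1, 2, 2, 2, 2, 2, 2, 2, 2, 2, 2, 2, 2: 12 irreducibles of dimension 1, each with multiplicity 1; 12 irreducibles of dimension 2, each with multiplicity 2. Total dimension 12*1*1 + 12*2*2 = 60 = |G|.

Reasoning: General theorem: in the regular representation of a finite group G, each irreducible appears with multiplicity equal to its dimension. Check: dim(rho_reg) = sum d_i^2 = 1 + 1 + 1 + 1 + 1 + 1 + 1 + 1 + 1 + 1 + 1 + 1 + 4 + 4 + 4 + 4 + 4 + 4 + 4 + 4 + 4 + 4 + 4 + 4 = 60 = |G|.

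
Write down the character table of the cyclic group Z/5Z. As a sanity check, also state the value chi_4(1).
Character table of Z/5Z (irreps indexed chi_0,...,chi_4 with chi_k(m) = zeta_5^(k*m), zeta_5 = exp(2*pi*i/5)):
  irrep \ class  {0} (size 1)  {1} (size 1)    {2} (size 1)    {3} (size 1)    {4} (size 1)  
  chi_0          1             1               1               1               1             
  chi_1          1             exp(2*I*pi/5)   exp(4*I*pi/5)   exp(-4*I*pi/5)  exp(-2*I*pi/5)
  chi_2          1             exp(4*I*pi/5)   exp(-2*I*pi/5)  exp(2*I*pi/5)   exp(-4*I*pi/5)
  chi_3          1             exp(-4*I*pi/5)  exp(2*I*pi/5)   exp(-2*I*pi/5)  exp(4*I*pi/5) 
  chi_4          1             exp(-2*I*pi/5)  exp(-4*I*pi/5)  exp(4*I*pi/5)   exp(2*I*pi/5) 

Spot check: chi_4(1) = zeta_5^(4*1) = zeta_5^4 = exp(-2*I*pi/5).

Proof sketch: Z/5Z is abelian, so all 5 irreducible complex representations are 1-dimensional. They are given by chi_k(m) = zeta_5^(k*m) for k = 0,...,4. Row orthogonality: sum_m chi_k(m) conj(chi_l(m)) = 5 * [k = l].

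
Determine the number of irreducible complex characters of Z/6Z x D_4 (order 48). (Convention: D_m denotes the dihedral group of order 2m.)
30

Explanation: The number of irreducible complex representations of a finite group equals its number of conjugacy classes. For a direct product, #classes(G x H) = #classes(G) * #classes(H). Z/6Z has 6 classes (abelian), D_4 has 5 classes, so 6 * 5 = 30, so Z/6Z x D_4 (order 48) has exactly 30 irreducible complex representations.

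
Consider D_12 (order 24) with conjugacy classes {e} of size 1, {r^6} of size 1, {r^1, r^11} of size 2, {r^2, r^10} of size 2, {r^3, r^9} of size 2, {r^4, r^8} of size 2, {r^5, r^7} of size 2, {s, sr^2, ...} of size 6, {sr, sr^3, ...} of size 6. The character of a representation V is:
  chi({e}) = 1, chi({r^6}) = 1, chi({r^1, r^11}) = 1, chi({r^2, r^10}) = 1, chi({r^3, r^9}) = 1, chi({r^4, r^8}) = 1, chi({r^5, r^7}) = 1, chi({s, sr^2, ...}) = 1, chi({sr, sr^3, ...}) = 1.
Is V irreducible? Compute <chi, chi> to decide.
Irreducible: <chi, chi> = 1.

Working: <chi, chi> = (1/|G|) sum_C |C| * |chi(C)|^2 = (1/24)[1*|1|^2 + 1*|1|^2 + 2*|1|^2 + 2*|1|^2 + 2*|1|^2 + 2*|1|^2 + 2*|1|^2 + 6*|1|^2 + 6*|1|^2]
  = (1/24)[(1) + (1) + (2) + (2) + (2) + (2) + (2) + (6) + (6)] = 24/24 = 1.
A character is irreducible iff <chi, chi> = 1, so this representation is irreducible.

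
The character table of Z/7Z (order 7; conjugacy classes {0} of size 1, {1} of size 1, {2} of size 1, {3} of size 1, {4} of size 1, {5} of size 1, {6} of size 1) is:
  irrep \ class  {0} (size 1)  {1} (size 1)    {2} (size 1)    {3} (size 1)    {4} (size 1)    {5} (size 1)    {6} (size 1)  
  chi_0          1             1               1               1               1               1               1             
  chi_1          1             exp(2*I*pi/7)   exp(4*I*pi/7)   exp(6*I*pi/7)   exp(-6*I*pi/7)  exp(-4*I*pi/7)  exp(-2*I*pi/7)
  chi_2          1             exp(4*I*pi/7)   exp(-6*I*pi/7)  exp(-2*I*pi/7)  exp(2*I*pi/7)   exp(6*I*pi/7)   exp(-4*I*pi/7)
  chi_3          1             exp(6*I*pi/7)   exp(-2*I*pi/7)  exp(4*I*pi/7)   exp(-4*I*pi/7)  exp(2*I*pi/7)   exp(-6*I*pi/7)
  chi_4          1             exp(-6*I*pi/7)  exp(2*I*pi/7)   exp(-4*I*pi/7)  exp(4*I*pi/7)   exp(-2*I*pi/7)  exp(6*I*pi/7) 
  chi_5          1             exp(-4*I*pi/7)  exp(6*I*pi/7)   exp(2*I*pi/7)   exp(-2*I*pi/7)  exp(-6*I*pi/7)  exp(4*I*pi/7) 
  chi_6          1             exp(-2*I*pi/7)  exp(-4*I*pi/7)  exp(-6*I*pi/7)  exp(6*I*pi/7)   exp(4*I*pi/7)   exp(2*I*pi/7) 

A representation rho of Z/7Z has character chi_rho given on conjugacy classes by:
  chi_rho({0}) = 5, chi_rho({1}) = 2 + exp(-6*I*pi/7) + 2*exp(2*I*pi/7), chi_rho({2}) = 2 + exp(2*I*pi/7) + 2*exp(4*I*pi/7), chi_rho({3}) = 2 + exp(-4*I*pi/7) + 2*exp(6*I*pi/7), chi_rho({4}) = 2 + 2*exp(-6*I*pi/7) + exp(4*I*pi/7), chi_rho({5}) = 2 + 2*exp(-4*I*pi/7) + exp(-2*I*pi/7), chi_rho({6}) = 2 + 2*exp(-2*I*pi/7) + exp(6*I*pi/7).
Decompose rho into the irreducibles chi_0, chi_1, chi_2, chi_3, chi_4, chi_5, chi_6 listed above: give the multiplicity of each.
Multiplicities: chi_0: 2, chi_1: 2, chi_2: 0, chi_3: 0, chi_4: 1, chi_5: 0, chi_6: 0.

Justification: Use <chi_rho, chi> = (1/|G|) sum_C |C| * chi_rho(C) * conj(chi(C)) with |G| = 7 for each irreducible chi in the table:
  <chi_rho, chi_0> = (1/7)[1*(5)*conj(1) + 1*(2 + exp(-6*I*pi/7) + 2*exp(2*I*pi/7))*conj(1) + 1*(2 + exp(2*I*pi/7) + 2*exp(4*I*pi/7))*conj(1) + 1*(2 + exp(-4*I*pi/7) + 2*exp(6*I*pi/7))*conj(1) + 1*(2 + 2*exp(-6*I*pi/7) + exp(4*I*pi/7))*conj(1) + 1*(2 + 2*exp(-4*I*pi/7) + exp(-2*I*pi/7))*conj(1) + 1*(2 + 2*exp(-2*I*pi/7) + exp(6*I*pi/7))*conj(1)]
      = (1/7)[(5) + (2 + exp(-6*I*pi/7) + 2*exp(2*I*pi/7)) + (2 + exp(2*I*pi/7) + 2*exp(4*I*pi/7)) + (2 + exp(-4*I*pi/7) + 2*exp(6*I*pi/7)) + (2 + 2*exp(-6*I*pi/7) + exp(4*I*pi/7)) + (2 + 2*exp(-4*I*pi/7) + exp(-2*I*pi/7)) + (2 + 2*exp(-2*I*pi/7) + exp(6*I*pi/7))] = 14/7 = 2
  <chi_rho, chi_1> = (1/7)[1*(5)*conj(1) + 1*(2 + exp(-6*I*pi/7) + 2*exp(2*I*pi/7))*conj(exp(2*I*pi/7)) + 1*(2 + exp(2*I*pi/7) + 2*exp(4*I*pi/7))*conj(exp(4*I*pi/7)) + 1*(2 + exp(-4*I*pi/7) + 2*exp(6*I*pi/7))*conj(exp(6*I*pi/7)) + 1*(2 + 2*exp(-6*I*pi/7) + exp(4*I*pi/7))*conj(exp(-6*I*pi/7)) + 1*(2 + 2*exp(-4*I*pi/7) + exp(-2*I*pi/7))*conj(exp(-4*I*pi/7)) + 1*(2 + 2*exp(-2*I*pi/7) + exp(6*I*pi/7))*conj(exp(-2*I*pi/7))]
      = (1/7)[(5) + (2 + 2*exp(-2*I*pi/7) + exp(6*I*pi/7)) + (2 + 2*exp(-4*I*pi/7) + exp(-2*I*pi/7)) + (2 + 2*exp(-6*I*pi/7) + exp(4*I*pi/7)) + (2 + exp(-4*I*pi/7) + 2*exp(6*I*pi/7)) + (2 + exp(2*I*pi/7) + 2*exp(4*I*pi/7)) + (2 + exp(-6*I*pi/7) + 2*exp(2*I*pi/7))] = 14/7 = 2
  <chi_rho, chi_2> = (1/7)[1*(5)*conj(1) + 1*(2 + exp(-6*I*pi/7) + 2*exp(2*I*pi/7))*conj(exp(4*I*pi/7)) + 1*(2 + exp(2*I*pi/7) + 2*exp(4*I*pi/7))*conj(exp(-6*I*pi/7)) + 1*(2 + exp(-4*I*pi/7) + 2*exp(6*I*pi/7))*conj(exp(-2*I*pi/7)) + 1*(2 + 2*exp(-6*I*pi/7) + exp(4*I*pi/7))*conj(exp(2*I*pi/7)) + 1*(2 + 2*exp(-4*I*pi/7) + exp(-2*I*pi/7))*conj(exp(6*I*pi/7)) + 1*(2 + 2*exp(-2*I*pi/7) + exp(6*I*pi/7))*conj(exp(-4*I*pi/7))]
      = (1/7)[(5) + (2*exp(-4*I*pi/7) + 2*exp(-2*I*pi/7) + exp(4*I*pi/7)) + (2*exp(-4*I*pi/7) + exp(-6*I*pi/7) + 2*exp(6*I*pi/7)) + (2*exp(-6*I*pi/7) + exp(-2*I*pi/7) + 2*exp(2*I*pi/7)) + (2*exp(-2*I*pi/7) + exp(2*I*pi/7) + 2*exp(6*I*pi/7)) + (2*exp(-6*I*pi/7) + exp(6*I*pi/7) + 2*exp(4*I*pi/7)) + (exp(-4*I*pi/7) + 2*exp(2*I*pi/7) + 2*exp(4*I*pi/7))] = 0/7 = 0
  <chi_rho, chi_3> = (1/7)[1*(5)*conj(1) + 1*(2 + exp(-6*I*pi/7) + 2*exp(2*I*pi/7))*conj(exp(6*I*pi/7)) + 1*(2 + exp(2*I*pi/7) + 2*exp(4*I*pi/7))*conj(exp(-2*I*pi/7)) + 1*(2 + exp(-4*I*pi/7) + 2*exp(6*I*pi/7))*conj(exp(4*I*pi/7)) + 1*(2 + 2*exp(-6*I*pi/7) + exp(4*I*pi/7))*conj(exp(-4*I*pi/7)) + 1*(2 + 2*exp(-4*I*pi/7) + exp(-2*I*pi/7))*conj(exp(2*I*pi/7)) + 1*(2 + 2*exp(-2*I*pi/7) + exp(6*I*pi/7))*conj(exp(-6*I*pi/7))]
      = (1/7)[(5) + (2*exp(-4*I*pi/7) + 2*exp(-6*I*pi/7) + exp(2*I*pi/7)) + (2*exp(6*I*pi/7) + exp(4*I*pi/7) + 2*exp(2*I*pi/7)) + (2*exp(-4*I*pi/7) + exp(6*I*pi/7) + 2*exp(2*I*pi/7)) + (2*exp(-2*I*pi/7) + exp(-6*I*pi/7) + 2*exp(4*I*pi/7)) + (2*exp(-2*I*pi/7) + exp(-4*I*pi/7) + 2*exp(-6*I*pi/7)) + (exp(-2*I*pi/7) + 2*exp(6*I*pi/7) + 2*exp(4*I*pi/7))] = 0/7 = 0
  <chi_rho, chi_4> = (1/7)[1*(5)*conj(1) + 1*(2 + exp(-6*I*pi/7) + 2*exp(2*I*pi/7))*conj(exp(-6*I*pi/7)) + 1*(2 + exp(2*I*pi/7) + 2*exp(4*I*pi/7))*conj(exp(2*I*pi/7)) + 1*(2 + exp(-4*I*pi/7) + 2*exp(6*I*pi/7))*conj(exp(-4*I*pi/7)) + 1*(2 + 2*exp(-6*I*pi/7) + exp(4*I*pi/7))*conj(exp(4*I*pi/7)) + 1*(2 + 2*exp(-4*I*pi/7) + exp(-2*I*pi/7))*conj(exp(-2*I*pi/7)) + 1*(2 + 2*exp(-2*I*pi/7) + exp(6*I*pi/7))*conj(exp(6*I*pi/7))]
      = (1/7)[(5) + (1 + 2*exp(-6*I*pi/7) + 2*exp(6*I*pi/7)) + (1 + 2*exp(-2*I*pi/7) + 2*exp(2*I*pi/7)) + (1 + 2*exp(-4*I*pi/7) + 2*exp(4*I*pi/7)) + (1 + 2*exp(-4*I*pi/7) + 2*exp(4*I*pi/7)) + (1 + 2*exp(-2*I*pi/7) + 2*exp(2*I*pi/7)) + (1 + 2*exp(-6*I*pi/7) + 2*exp(6*I*pi/7))] = 7/7 = 1
  <chi_rho, chi_5> = (1/7)[1*(5)*conj(1) + 1*(2 + exp(-6*I*pi/7) + 2*exp(2*I*pi/7))*conj(exp(-4*I*pi/7)) + 1*(2 + exp(2*I*pi/7) + 2*exp(4*I*pi/7))*conj(exp(6*I*pi/7)) + 1*(2 + exp(-4*I*pi/7) + 2*exp(6*I*pi/7))*conj(exp(2*I*pi/7)) + 1*(2 + 2*exp(-6*I*pi/7) + exp(4*I*pi/7))*conj(exp(-2*I*pi/7)) + 1*(2 + 2*exp(-4*I*pi/7) + exp(-2*I*pi/7))*conj(exp(-6*I*pi/7)) + 1*(2 + 2*exp(-2*I*pi/7) + exp(6*I*pi/7))*conj(exp(4*I*pi/7))]
      = (1/7)[(5) + (exp(-2*I*pi/7) + 2*exp(6*I*pi/7) + 2*exp(4*I*pi/7)) + (2*exp(-2*I*pi/7) + exp(-4*I*pi/7) + 2*exp(-6*I*pi/7)) + (2*exp(-2*I*pi/7) + exp(-6*I*pi/7) + 2*exp(4*I*pi/7)) + (2*exp(-4*I*pi/7) + exp(6*I*pi/7) + 2*exp(2*I*pi/7)) + (2*exp(6*I*pi/7) + exp(4*I*pi/7) + 2*exp(2*I*pi/7)) + (2*exp(-4*I*pi/7) + 2*exp(-6*I*pi/7) + exp(2*I*pi/7))] = 0/7 = 0
  <chi_rho, chi_6> = (1/7)[1*(5)*conj(1) + 1*(2 + exp(-6*I*pi/7) + 2*exp(2*I*pi/7))*conj(exp(-2*I*pi/7)) + 1*(2 + exp(2*I*pi/7) + 2*exp(4*I*pi/7))*conj(exp(-4*I*pi/7)) + 1*(2 + exp(-4*I*pi/7) + 2*exp(6*I*pi/7))*conj(exp(-6*I*pi/7)) + 1*(2 + 2*exp(-6*I*pi/7) + exp(4*I*pi/7))*conj(exp(6*I*pi/7)) + 1*(2 + 2*exp(-4*I*pi/7) + exp(-2*I*pi/7))*conj(exp(4*I*pi/7)) + 1*(2 + 2*exp(-2*I*pi/7) + exp(6*I*pi/7))*conj(exp(2*I*pi/7))]
      = (1/7)[(5) + (exp(-4*I*pi/7) + 2*exp(2*I*pi/7) + 2*exp(4*I*pi/7)) + (2*exp(-6*I*pi/7) + exp(6*I*pi/7) + 2*exp(4*I*pi/7)) + (2*exp(-2*I*pi/7) + exp(2*I*pi/7) + 2*exp(6*I*pi/7)) + (2*exp(-6*I*pi/7) + exp(-2*I*pi/7) + 2*exp(2*I*pi/7)) + (2*exp(-4*I*pi/7) + exp(-6*I*pi/7) + 2*exp(6*I*pi/7)) + (2*exp(-4*I*pi/7) + 2*exp(-2*I*pi/7) + exp(4*I*pi/7))] = 0/7 = 0
(Exp terms are combined using exp(i*s)*conj(exp(i*t)) = exp(i*(s-t)), and sums of them are collapsed using the identity that for every m > 1 the m distinct m-th roots of unity sum to 0, e.g. 1 + exp(2*I*pi/3) + exp(-2*I*pi/3) = 0.)
Dimension check: dim(rho) = sum (mult * dim) = 2*1 + 2*1 + 0*1 + 0*1 + 1*1 + 0*1 + 0*1 = 5 = chi_rho(e) = 5.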